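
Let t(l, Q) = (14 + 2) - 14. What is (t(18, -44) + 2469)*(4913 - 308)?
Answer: 11378955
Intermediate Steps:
t(l, Q) = 2 (t(l, Q) = 16 - 14 = 2)
(t(18, -44) + 2469)*(4913 - 308) = (2 + 2469)*(4913 - 308) = 2471*4605 = 11378955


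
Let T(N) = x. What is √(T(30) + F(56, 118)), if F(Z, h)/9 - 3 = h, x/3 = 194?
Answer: √1671 ≈ 40.878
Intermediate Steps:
x = 582 (x = 3*194 = 582)
T(N) = 582
F(Z, h) = 27 + 9*h
√(T(30) + F(56, 118)) = √(582 + (27 + 9*118)) = √(582 + (27 + 1062)) = √(582 + 1089) = √1671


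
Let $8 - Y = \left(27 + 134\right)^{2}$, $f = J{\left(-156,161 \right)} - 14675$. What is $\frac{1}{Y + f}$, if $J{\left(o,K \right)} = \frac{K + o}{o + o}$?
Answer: $- \frac{312}{12663461} \approx -2.4638 \cdot 10^{-5}$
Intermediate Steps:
$J{\left(o,K \right)} = \frac{K + o}{2 o}$
$f = - \frac{4578605}{312}$ ($f = \frac{161 - 156}{2 \left(-156\right)} - 14675 = \frac{1}{2} \left(- \frac{1}{156}\right) 5 - 14675 = - \frac{5}{312} - 14675 = - \frac{4578605}{312} \approx -14675.0$)
$Y = -25913$ ($Y = 8 - \left(27 + 134\right)^{2} = 8 - 161^{2} = 8 - 25921 = -25913$)
$\frac{1}{Y + f} = \frac{1}{-25913 - \frac{4578605}{312}} = \frac{1}{- \frac{12663461}{312}} = - \frac{312}{12663461}$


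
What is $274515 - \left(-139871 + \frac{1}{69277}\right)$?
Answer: $\frac{28707418921}{69277} \approx 4.1439 \cdot 10^{5}$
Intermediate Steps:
$274515 - \left(-139871 + \frac{1}{69277}\right) = 274515 - - \frac{9689843266}{69277} = 274515 + \frac{9689843266}{69277} = \frac{28707418921}{69277}$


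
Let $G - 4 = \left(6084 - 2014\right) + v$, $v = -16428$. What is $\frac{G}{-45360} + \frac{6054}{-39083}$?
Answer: $\frac{34703657}{295467480} \approx 0.11745$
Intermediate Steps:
$G = -12354$ ($G = 4 + \left(\left(6084 - 2014\right) - 16428\right) = 4 + \left(4070 - 16428\right) = 4 - 12358 = -12354$)
$\frac{G}{-45360} + \frac{6054}{-39083} = - \frac{12354}{-45360} + \frac{6054}{-39083} = \left(-12354\right) \left(- \frac{1}{45360}\right) + 6054 \left(- \frac{1}{39083}\right) = \frac{2059}{7560} - \frac{6054}{39083} = \frac{34703657}{295467480}$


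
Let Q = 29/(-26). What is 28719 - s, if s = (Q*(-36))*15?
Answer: 365517/13 ≈ 28117.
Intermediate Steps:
Q = -29/26 (Q = 29*(-1/26) = -29/26 ≈ -1.1154)
s = 7830/13 (s = -29/26*(-36)*15 = (522/13)*15 = 7830/13 ≈ 602.31)
28719 - s = 28719 - 1*7830/13 = 28719 - 7830/13 = 365517/13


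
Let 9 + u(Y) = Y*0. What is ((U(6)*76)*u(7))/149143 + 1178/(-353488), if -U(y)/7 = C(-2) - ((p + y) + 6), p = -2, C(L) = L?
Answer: -10242848491/26360130392 ≈ -0.38857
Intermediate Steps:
u(Y) = -9 (u(Y) = -9 + Y*0 = -9 + 0 = -9)
U(y) = 42 + 7*y (U(y) = -7*(-2 - ((-2 + y) + 6)) = -7*(-2 - (4 + y)) = -7*(-2 + (-4 - y)) = -7*(-6 - y) = 42 + 7*y)
((U(6)*76)*u(7))/149143 + 1178/(-353488) = (((42 + 7*6)*76)*(-9))/149143 + 1178/(-353488) = (((42 + 42)*76)*(-9))*(1/149143) + 1178*(-1/353488) = ((84*76)*(-9))*(1/149143) - 589/176744 = (6384*(-9))*(1/149143) - 589/176744 = -57456*1/149143 - 589/176744 = -57456/149143 - 589/176744 = -10242848491/26360130392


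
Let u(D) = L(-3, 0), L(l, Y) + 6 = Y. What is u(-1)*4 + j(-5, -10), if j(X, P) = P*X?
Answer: 26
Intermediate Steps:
L(l, Y) = -6 + Y
u(D) = -6 (u(D) = -6 + 0 = -6)
u(-1)*4 + j(-5, -10) = -6*4 - 10*(-5) = -24 + 50 = 26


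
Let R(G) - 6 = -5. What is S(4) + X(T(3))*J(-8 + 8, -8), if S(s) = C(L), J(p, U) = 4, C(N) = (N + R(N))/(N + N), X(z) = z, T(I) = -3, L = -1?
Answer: -12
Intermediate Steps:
R(G) = 1 (R(G) = 6 - 5 = 1)
C(N) = (1 + N)/(2*N) (C(N) = (N + 1)/(N + N) = (1 + N)/((2*N)) = (1 + N)*(1/(2*N)) = (1 + N)/(2*N))
S(s) = 0 (S(s) = (1/2)*(1 - 1)/(-1) = (1/2)*(-1)*0 = 0)
S(4) + X(T(3))*J(-8 + 8, -8) = 0 - 3*4 = 0 - 12 = -12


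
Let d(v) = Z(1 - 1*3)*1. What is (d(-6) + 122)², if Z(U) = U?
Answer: 14400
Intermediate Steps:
d(v) = -2 (d(v) = (1 - 1*3)*1 = (1 - 3)*1 = -2*1 = -2)
(d(-6) + 122)² = (-2 + 122)² = 120² = 14400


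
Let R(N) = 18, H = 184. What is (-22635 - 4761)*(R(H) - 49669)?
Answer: 1360238796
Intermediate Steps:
(-22635 - 4761)*(R(H) - 49669) = (-22635 - 4761)*(18 - 49669) = -27396*(-49651) = 1360238796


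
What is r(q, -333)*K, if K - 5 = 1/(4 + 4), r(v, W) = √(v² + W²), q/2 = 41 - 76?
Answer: 41*√115789/8 ≈ 1743.9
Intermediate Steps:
q = -70 (q = 2*(41 - 76) = 2*(-35) = -70)
r(v, W) = √(W² + v²)
K = 41/8 (K = 5 + 1/(4 + 4) = 5 + 1/8 = 5 + ⅛ = 41/8 ≈ 5.1250)
r(q, -333)*K = √((-333)² + (-70)²)*(41/8) = √(110889 + 4900)*(41/8) = √115789*(41/8) = 41*√115789/8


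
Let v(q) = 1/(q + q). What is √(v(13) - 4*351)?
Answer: I*√949078/26 ≈ 37.469*I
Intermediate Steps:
v(q) = 1/(2*q)
√(v(13) - 4*351) = √((½)/13 - 4*351) = √((½)*(1/13) - 1404) = √(1/26 - 1404) = √(-36503/26) = I*√949078/26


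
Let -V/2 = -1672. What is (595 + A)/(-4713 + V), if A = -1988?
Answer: 1393/1369 ≈ 1.0175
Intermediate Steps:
V = 3344 (V = -2*(-1672) = 3344)
(595 + A)/(-4713 + V) = (595 - 1988)/(-4713 + 3344) = -1393/(-1369) = -1393*(-1/1369) = 1393/1369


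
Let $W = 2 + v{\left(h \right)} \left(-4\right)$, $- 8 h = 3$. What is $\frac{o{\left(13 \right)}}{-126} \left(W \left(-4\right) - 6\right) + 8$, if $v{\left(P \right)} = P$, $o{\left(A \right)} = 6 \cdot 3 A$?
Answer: $\frac{316}{7} \approx 45.143$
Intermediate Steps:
$h = - \frac{3}{8}$ ($h = \left(- \frac{1}{8}\right) 3 = - \frac{3}{8} \approx -0.375$)
$o{\left(A \right)} = 18 A$
$W = \frac{7}{2}$ ($W = 2 - - \frac{3}{2} = 2 + \frac{3}{2} = \frac{7}{2} \approx 3.5$)
$\frac{o{\left(13 \right)}}{-126} \left(W \left(-4\right) - 6\right) + 8 = \frac{18 \cdot 13}{-126} \left(\frac{7}{2} \left(-4\right) - 6\right) + 8 = 234 \left(- \frac{1}{126}\right) \left(-14 - 6\right) + 8 = \left(- \frac{13}{7}\right) \left(-20\right) + 8 = \frac{260}{7} + 8 = \frac{316}{7}$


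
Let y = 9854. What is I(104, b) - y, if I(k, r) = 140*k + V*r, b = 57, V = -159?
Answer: -4357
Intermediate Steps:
I(k, r) = -159*r + 140*k (I(k, r) = 140*k - 159*r = -159*r + 140*k)
I(104, b) - y = (-159*57 + 140*104) - 1*9854 = (-9063 + 14560) - 9854 = 5497 - 9854 = -4357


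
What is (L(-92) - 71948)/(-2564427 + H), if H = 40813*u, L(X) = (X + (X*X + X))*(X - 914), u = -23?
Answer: 4200814/1751563 ≈ 2.3983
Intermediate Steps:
L(X) = (-914 + X)*(X² + 2*X) (L(X) = (X + (X² + X))*(-914 + X) = (X + (X + X²))*(-914 + X) = (X² + 2*X)*(-914 + X) = (-914 + X)*(X² + 2*X))
H = -938699 (H = 40813*(-23) = -938699)
(L(-92) - 71948)/(-2564427 + H) = (-92*(-1828 + (-92)² - 912*(-92)) - 71948)/(-2564427 - 938699) = (-92*(-1828 + 8464 + 83904) - 71948)/(-3503126) = (-92*90540 - 71948)*(-1/3503126) = (-8329680 - 71948)*(-1/3503126) = -8401628*(-1/3503126) = 4200814/1751563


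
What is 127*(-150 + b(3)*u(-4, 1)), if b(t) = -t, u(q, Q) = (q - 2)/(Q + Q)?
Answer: -17907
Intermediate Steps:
u(q, Q) = (-2 + q)/(2*Q) (u(q, Q) = (-2 + q)/((2*Q)) = (-2 + q)*(1/(2*Q)) = (-2 + q)/(2*Q))
127*(-150 + b(3)*u(-4, 1)) = 127*(-150 + (-1*3)*((½)*(-2 - 4)/1)) = 127*(-150 - 3*(-6)/2) = 127*(-150 - 3*(-3)) = 127*(-150 + 9) = 127*(-141) = -17907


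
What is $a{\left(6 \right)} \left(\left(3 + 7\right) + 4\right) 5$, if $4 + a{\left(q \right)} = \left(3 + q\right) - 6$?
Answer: $-70$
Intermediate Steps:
$a{\left(q \right)} = -7 + q$ ($a{\left(q \right)} = -4 + \left(\left(3 + q\right) - 6\right) = -4 + \left(-3 + q\right) = -7 + q$)
$a{\left(6 \right)} \left(\left(3 + 7\right) + 4\right) 5 = \left(-7 + 6\right) \left(\left(3 + 7\right) + 4\right) 5 = - (10 + 4) 5 = \left(-1\right) 14 \cdot 5 = \left(-14\right) 5 = -70$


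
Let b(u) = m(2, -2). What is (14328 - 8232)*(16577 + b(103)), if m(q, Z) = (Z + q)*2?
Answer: 101053392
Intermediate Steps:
m(q, Z) = 2*Z + 2*q
b(u) = 0 (b(u) = 2*(-2) + 2*2 = -4 + 4 = 0)
(14328 - 8232)*(16577 + b(103)) = (14328 - 8232)*(16577 + 0) = 6096*16577 = 101053392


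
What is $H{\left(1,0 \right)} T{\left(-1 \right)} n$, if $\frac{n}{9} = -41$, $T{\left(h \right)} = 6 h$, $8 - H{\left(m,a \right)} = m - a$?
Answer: $15498$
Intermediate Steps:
$H{\left(m,a \right)} = 8 + a - m$ ($H{\left(m,a \right)} = 8 - \left(m - a\right) = 8 + \left(a - m\right) = 8 + a - m$)
$n = -369$ ($n = 9 \left(-41\right) = -369$)
$H{\left(1,0 \right)} T{\left(-1 \right)} n = \left(8 + 0 - 1\right) 6 \left(-1\right) \left(-369\right) = \left(8 + 0 - 1\right) \left(-6\right) \left(-369\right) = 7 \left(-6\right) \left(-369\right) = \left(-42\right) \left(-369\right) = 15498$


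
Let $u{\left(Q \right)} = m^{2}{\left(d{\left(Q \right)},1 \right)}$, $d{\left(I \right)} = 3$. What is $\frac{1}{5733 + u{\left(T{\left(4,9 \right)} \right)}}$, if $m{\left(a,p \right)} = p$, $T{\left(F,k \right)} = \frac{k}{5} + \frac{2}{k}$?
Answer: $\frac{1}{5734} \approx 0.0001744$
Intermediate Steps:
$T{\left(F,k \right)} = \frac{2}{k} + \frac{k}{5}$ ($T{\left(F,k \right)} = k \frac{1}{5} + \frac{2}{k} = \frac{k}{5} + \frac{2}{k} = \frac{2}{k} + \frac{k}{5}$)
$u{\left(Q \right)} = 1$ ($u{\left(Q \right)} = 1^{2} = 1$)
$\frac{1}{5733 + u{\left(T{\left(4,9 \right)} \right)}} = \frac{1}{5733 + 1} = \frac{1}{5734}$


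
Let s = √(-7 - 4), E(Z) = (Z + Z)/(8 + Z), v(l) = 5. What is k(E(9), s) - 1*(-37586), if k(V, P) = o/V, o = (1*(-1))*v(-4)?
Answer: 676463/18 ≈ 37581.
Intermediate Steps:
E(Z) = 2*Z/(8 + Z) (E(Z) = (2*Z)/(8 + Z) = 2*Z/(8 + Z))
o = -5 (o = (1*(-1))*5 = -1*5 = -5)
s = I*√11 (s = √(-11) = I*√11 ≈ 3.3166*I)
k(V, P) = -5/V
k(E(9), s) - 1*(-37586) = -5/(2*9/(8 + 9)) - 1*(-37586) = -5/(2*9/17) + 37586 = -5/(2*9*(1/17)) + 37586 = -5/18/17 + 37586 = -5*17/18 + 37586 = -85/18 + 37586 = 676463/18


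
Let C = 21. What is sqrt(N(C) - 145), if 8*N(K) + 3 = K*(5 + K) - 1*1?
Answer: I*sqrt(309)/2 ≈ 8.7892*I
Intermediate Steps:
N(K) = -1/2 + K*(5 + K)/8 (N(K) = -3/8 + (K*(5 + K) - 1*1)/8 = -3/8 + (K*(5 + K) - 1)/8 = -3/8 + (-1 + K*(5 + K))/8 = -3/8 + (-1/8 + K*(5 + K)/8) = -1/2 + K*(5 + K)/8)
sqrt(N(C) - 145) = sqrt((-1/2 + (1/8)*21**2 + (5/8)*21) - 145) = sqrt((-1/2 + (1/8)*441 + 105/8) - 145) = sqrt((-1/2 + 441/8 + 105/8) - 145) = sqrt(271/4 - 145) = sqrt(-309/4) = I*sqrt(309)/2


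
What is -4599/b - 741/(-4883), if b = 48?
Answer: -393357/4112 ≈ -95.661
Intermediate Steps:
-4599/b - 741/(-4883) = -4599/48 - 741/(-4883) = -4599*1/48 - 741*(-1/4883) = -1533/16 + 39/257 = -393357/4112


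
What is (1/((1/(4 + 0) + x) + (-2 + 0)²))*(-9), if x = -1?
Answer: -36/13 ≈ -2.7692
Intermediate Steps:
(1/((1/(4 + 0) + x) + (-2 + 0)²))*(-9) = (1/((1/(4 + 0) - 1) + (-2 + 0)²))*(-9) = (1/((1/4 - 1) + (-2)²))*(-9) = (1/((¼ - 1) + 4))*(-9) = (1/(-¾ + 4))*(-9) = (1/(13/4))*(-9) = ((4/13)*1)*(-9) = (4/13)*(-9) = -36/13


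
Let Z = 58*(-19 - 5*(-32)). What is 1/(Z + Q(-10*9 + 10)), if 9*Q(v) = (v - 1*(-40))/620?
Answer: 279/2281660 ≈ 0.00012228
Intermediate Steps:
Q(v) = 2/279 + v/5580 (Q(v) = ((v - 1*(-40))/620)/9 = ((v + 40)*(1/620))/9 = ((40 + v)*(1/620))/9 = (2/31 + v/620)/9 = 2/279 + v/5580)
Z = 8178 (Z = 58*(-19 + 160) = 58*141 = 8178)
1/(Z + Q(-10*9 + 10)) = 1/(8178 + (2/279 + (-10*9 + 10)/5580)) = 1/(8178 + (2/279 + (-90 + 10)/5580)) = 1/(8178 + (2/279 + (1/5580)*(-80))) = 1/(8178 + (2/279 - 4/279)) = 1/(8178 - 2/279) = 1/(2281660/279) = 279/2281660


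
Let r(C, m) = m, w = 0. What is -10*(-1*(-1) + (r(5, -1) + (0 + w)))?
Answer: 0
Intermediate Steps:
-10*(-1*(-1) + (r(5, -1) + (0 + w))) = -10*(-1*(-1) + (-1 + (0 + 0))) = -10*(1 + (-1 + 0)) = -10*(1 - 1) = -10*0 = 0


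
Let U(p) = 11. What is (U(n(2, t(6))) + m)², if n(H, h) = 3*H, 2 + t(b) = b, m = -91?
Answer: 6400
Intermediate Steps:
t(b) = -2 + b
(U(n(2, t(6))) + m)² = (11 - 91)² = (-80)² = 6400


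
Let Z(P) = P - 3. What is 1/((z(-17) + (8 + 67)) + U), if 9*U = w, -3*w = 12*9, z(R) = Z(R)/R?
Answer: 17/1227 ≈ 0.013855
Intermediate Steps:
Z(P) = -3 + P
z(R) = (-3 + R)/R
w = -36 (w = -4*9 = -⅓*108 = -36)
U = -4 (U = (⅑)*(-36) = -4)
1/((z(-17) + (8 + 67)) + U) = 1/(((-3 - 17)/(-17) + (8 + 67)) - 4) = 1/((-1/17*(-20) + 75) - 4) = 1/((20/17 + 75) - 4) = 1/(1295/17 - 4) = 1/(1227/17) = 17/1227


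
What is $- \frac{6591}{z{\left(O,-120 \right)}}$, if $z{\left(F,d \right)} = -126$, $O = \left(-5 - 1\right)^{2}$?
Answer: $\frac{2197}{42} \approx 52.31$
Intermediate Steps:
$O = 36$ ($O = \left(-6\right)^{2} = 36$)
$- \frac{6591}{z{\left(O,-120 \right)}} = - \frac{6591}{-126} = \left(-6591\right) \left(- \frac{1}{126}\right) = \frac{2197}{42}$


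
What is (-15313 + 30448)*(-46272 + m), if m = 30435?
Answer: -239692995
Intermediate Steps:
(-15313 + 30448)*(-46272 + m) = (-15313 + 30448)*(-46272 + 30435) = 15135*(-15837) = -239692995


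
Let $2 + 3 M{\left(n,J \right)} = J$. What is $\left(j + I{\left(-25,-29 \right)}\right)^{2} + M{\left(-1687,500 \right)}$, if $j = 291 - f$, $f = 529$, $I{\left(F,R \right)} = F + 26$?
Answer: $56335$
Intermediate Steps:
$M{\left(n,J \right)} = - \frac{2}{3} + \frac{J}{3}$
$I{\left(F,R \right)} = 26 + F$
$j = -238$ ($j = 291 - 529 = -238$)
$\left(j + I{\left(-25,-29 \right)}\right)^{2} + M{\left(-1687,500 \right)} = \left(-238 + \left(26 - 25\right)\right)^{2} + \left(- \frac{2}{3} + \frac{1}{3} \cdot 500\right) = \left(-238 + 1\right)^{2} + \left(- \frac{2}{3} + \frac{500}{3}\right) = \left(-237\right)^{2} + 166 = 56169 + 166 = 56335$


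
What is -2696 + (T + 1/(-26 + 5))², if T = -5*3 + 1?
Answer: -1101911/441 ≈ -2498.7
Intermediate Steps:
T = -14 (T = -15 + 1 = -14)
-2696 + (T + 1/(-26 + 5))² = -2696 + (-14 + 1/(-26 + 5))² = -2696 + (-14 + 1/(-21))² = -2696 + (-14 - 1/21)² = -2696 + (-295/21)² = -2696 + 87025/441 = -1101911/441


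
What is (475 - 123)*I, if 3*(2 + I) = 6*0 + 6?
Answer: 0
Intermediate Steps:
I = 0 (I = -2 + (6*0 + 6)/3 = -2 + (0 + 6)/3 = -2 + (1/3)*6 = -2 + 2 = 0)
(475 - 123)*I = (475 - 123)*0 = 352*0 = 0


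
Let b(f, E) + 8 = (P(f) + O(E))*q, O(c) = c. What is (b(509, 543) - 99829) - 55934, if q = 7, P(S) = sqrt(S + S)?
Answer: -151970 + 7*sqrt(1018) ≈ -1.5175e+5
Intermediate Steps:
P(S) = sqrt(2)*sqrt(S) (P(S) = sqrt(2*S) = sqrt(2)*sqrt(S))
b(f, E) = -8 + 7*E + 7*sqrt(2)*sqrt(f) (b(f, E) = -8 + (sqrt(2)*sqrt(f) + E)*7 = -8 + (E + sqrt(2)*sqrt(f))*7 = -8 + (7*E + 7*sqrt(2)*sqrt(f)) = -8 + 7*E + 7*sqrt(2)*sqrt(f))
(b(509, 543) - 99829) - 55934 = ((-8 + 7*543 + 7*sqrt(2)*sqrt(509)) - 99829) - 55934 = ((-8 + 3801 + 7*sqrt(1018)) - 99829) - 55934 = ((3793 + 7*sqrt(1018)) - 99829) - 55934 = (-96036 + 7*sqrt(1018)) - 55934 = -151970 + 7*sqrt(1018)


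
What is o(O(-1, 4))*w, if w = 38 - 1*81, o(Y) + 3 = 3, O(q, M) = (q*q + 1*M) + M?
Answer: 0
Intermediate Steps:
O(q, M) = q**2 + 2*M (O(q, M) = (q**2 + M) + M = (M + q**2) + M = q**2 + 2*M)
o(Y) = 0 (o(Y) = -3 + 3 = 0)
w = -43 (w = 38 - 81 = -43)
o(O(-1, 4))*w = 0*(-43) = 0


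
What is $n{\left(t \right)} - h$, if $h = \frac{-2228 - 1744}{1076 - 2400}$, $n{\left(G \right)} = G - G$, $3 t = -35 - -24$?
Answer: $-3$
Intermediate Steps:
$t = - \frac{11}{3}$ ($t = \frac{-35 - -24}{3} = \frac{-35 + 24}{3} = \frac{1}{3} \left(-11\right) = - \frac{11}{3} \approx -3.6667$)
$n{\left(G \right)} = 0$
$h = 3$ ($h = - \frac{3972}{-1324} = \left(-3972\right) \left(- \frac{1}{1324}\right) = 3$)
$n{\left(t \right)} - h = 0 - 3 = -3$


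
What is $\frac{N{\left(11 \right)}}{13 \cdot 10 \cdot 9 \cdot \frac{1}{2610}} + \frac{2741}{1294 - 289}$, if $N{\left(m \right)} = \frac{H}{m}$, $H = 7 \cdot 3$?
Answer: $\frac{1004008}{143715} \approx 6.9861$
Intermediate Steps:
$H = 21$
$N{\left(m \right)} = \frac{21}{m}$
$\frac{N{\left(11 \right)}}{13 \cdot 10 \cdot 9 \cdot \frac{1}{2610}} + \frac{2741}{1294 - 289} = \frac{21 \cdot \frac{1}{11}}{13 \cdot 10 \cdot 9 \cdot \frac{1}{2610}} + \frac{2741}{1294 - 289} = \frac{21 \cdot \frac{1}{11}}{130 \cdot 9 \cdot \frac{1}{2610}} + \frac{2741}{1005} = \frac{21}{11 \cdot 1170 \cdot \frac{1}{2610}} + 2741 \cdot \frac{1}{1005} = \frac{21}{11 \cdot \frac{13}{29}} + \frac{2741}{1005} = \frac{21}{11} \cdot \frac{29}{13} + \frac{2741}{1005} = \frac{609}{143} + \frac{2741}{1005} = \frac{1004008}{143715}$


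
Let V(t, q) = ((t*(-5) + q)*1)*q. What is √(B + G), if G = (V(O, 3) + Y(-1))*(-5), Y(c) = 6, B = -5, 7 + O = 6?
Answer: I*√155 ≈ 12.45*I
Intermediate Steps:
O = -1 (O = -7 + 6 = -1)
V(t, q) = q*(q - 5*t) (V(t, q) = ((-5*t + q)*1)*q = ((q - 5*t)*1)*q = (q - 5*t)*q = q*(q - 5*t))
G = -150 (G = (3*(3 - 5*(-1)) + 6)*(-5) = (3*(3 + 5) + 6)*(-5) = (3*8 + 6)*(-5) = (24 + 6)*(-5) = 30*(-5) = -150)
√(B + G) = √(-5 - 150) = √(-155) = I*√155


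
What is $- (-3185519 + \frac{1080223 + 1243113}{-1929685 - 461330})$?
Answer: $\frac{7616626035121}{2391015} \approx 3.1855 \cdot 10^{6}$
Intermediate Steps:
$- (-3185519 + \frac{1080223 + 1243113}{-1929685 - 461330}) = - (-3185519 + \frac{2323336}{-2391015}) = - (-3185519 + 2323336 \left(- \frac{1}{2391015}\right)) = - (-3185519 - \frac{2323336}{2391015}) = \left(-1\right) \left(- \frac{7616626035121}{2391015}\right) = \frac{7616626035121}{2391015}$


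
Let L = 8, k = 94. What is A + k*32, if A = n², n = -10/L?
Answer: 48153/16 ≈ 3009.6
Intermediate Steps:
n = -5/4 (n = -10/8 = -10*⅛ = -5/4 ≈ -1.2500)
A = 25/16 (A = (-5/4)² = 25/16 ≈ 1.5625)
A + k*32 = 25/16 + 94*32 = 25/16 + 3008 = 48153/16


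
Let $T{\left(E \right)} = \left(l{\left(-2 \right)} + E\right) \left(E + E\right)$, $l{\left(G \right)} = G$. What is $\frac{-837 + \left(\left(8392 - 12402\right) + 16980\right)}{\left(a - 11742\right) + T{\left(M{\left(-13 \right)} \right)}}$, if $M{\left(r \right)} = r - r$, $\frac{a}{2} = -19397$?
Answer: $- \frac{12133}{50536} \approx -0.24009$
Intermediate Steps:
$a = -38794$ ($a = 2 \left(-19397\right) = -38794$)
$M{\left(r \right)} = 0$
$T{\left(E \right)} = 2 E \left(-2 + E\right)$ ($T{\left(E \right)} = \left(-2 + E\right) \left(E + E\right) = \left(-2 + E\right) 2 E = 2 E \left(-2 + E\right)$)
$\frac{-837 + \left(\left(8392 - 12402\right) + 16980\right)}{\left(a - 11742\right) + T{\left(M{\left(-13 \right)} \right)}} = \frac{-837 + \left(\left(8392 - 12402\right) + 16980\right)}{\left(-38794 - 11742\right) + 2 \cdot 0 \left(-2 + 0\right)} = \frac{-837 + \left(-4010 + 16980\right)}{\left(-38794 - 11742\right) + 2 \cdot 0 \left(-2\right)} = \frac{-837 + 12970}{-50536 + 0} = \frac{12133}{-50536} = 12133 \left(- \frac{1}{50536}\right) = - \frac{12133}{50536}$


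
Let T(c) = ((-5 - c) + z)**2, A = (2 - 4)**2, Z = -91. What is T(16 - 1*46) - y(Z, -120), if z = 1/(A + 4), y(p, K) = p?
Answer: 46225/64 ≈ 722.27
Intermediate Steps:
A = 4 (A = (-2)**2 = 4)
z = 1/8 (z = 1/(4 + 4) = 1/8 ≈ 0.12500)
T(c) = (-39/8 - c)**2 (T(c) = ((-5 - c) + 1/8)**2 = (-39/8 - c)**2)
T(16 - 1*46) - y(Z, -120) = (39 + 8*(16 - 1*46))**2/64 - 1*(-91) = (39 + 8*(16 - 46))**2/64 + 91 = (39 + 8*(-30))**2/64 + 91 = (39 - 240)**2/64 + 91 = (1/64)*(-201)**2 + 91 = (1/64)*40401 + 91 = 40401/64 + 91 = 46225/64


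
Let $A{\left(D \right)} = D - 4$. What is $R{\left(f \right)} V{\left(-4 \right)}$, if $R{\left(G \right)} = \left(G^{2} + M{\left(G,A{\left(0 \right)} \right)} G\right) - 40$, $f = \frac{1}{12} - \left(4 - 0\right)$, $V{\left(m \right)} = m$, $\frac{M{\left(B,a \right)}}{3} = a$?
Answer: $- \frac{3217}{36} \approx -89.361$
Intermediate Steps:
$A{\left(D \right)} = -4 + D$
$M{\left(B,a \right)} = 3 a$
$f = - \frac{47}{12}$ ($f = \frac{1}{12} - \left(4 + 0\right) = \frac{1}{12} - 4 = - \frac{47}{12} \approx -3.9167$)
$R{\left(G \right)} = -40 + G^{2} - 12 G$ ($R{\left(G \right)} = \left(G^{2} + 3 \left(-4 + 0\right) G\right) - 40 = \left(G^{2} + 3 \left(-4\right) G\right) - 40 = \left(G^{2} - 12 G\right) - 40 = -40 + G^{2} - 12 G$)
$R{\left(f \right)} V{\left(-4 \right)} = \left(-40 + \left(- \frac{47}{12}\right)^{2} - -47\right) \left(-4\right) = \left(-40 + \frac{2209}{144} + 47\right) \left(-4\right) = \frac{3217}{144} \left(-4\right) = - \frac{3217}{36}$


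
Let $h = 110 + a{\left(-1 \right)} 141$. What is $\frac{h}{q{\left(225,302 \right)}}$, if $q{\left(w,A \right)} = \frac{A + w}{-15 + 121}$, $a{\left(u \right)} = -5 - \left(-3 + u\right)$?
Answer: $- \frac{106}{17} \approx -6.2353$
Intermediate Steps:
$a{\left(u \right)} = -2 - u$
$h = -31$ ($h = 110 + \left(-2 - -1\right) 141 = 110 + \left(-2 + 1\right) 141 = 110 - 141 = -31$)
$q{\left(w,A \right)} = \frac{A}{106} + \frac{w}{106}$ ($q{\left(w,A \right)} = \frac{A + w}{106} = \left(A + w\right) \frac{1}{106} = \frac{A}{106} + \frac{w}{106}$)
$\frac{h}{q{\left(225,302 \right)}} = - \frac{31}{\frac{1}{106} \cdot 302 + \frac{1}{106} \cdot 225} = - \frac{31}{\frac{151}{53} + \frac{225}{106}} = - \frac{31}{\frac{527}{106}} = \left(-31\right) \frac{106}{527} = - \frac{106}{17}$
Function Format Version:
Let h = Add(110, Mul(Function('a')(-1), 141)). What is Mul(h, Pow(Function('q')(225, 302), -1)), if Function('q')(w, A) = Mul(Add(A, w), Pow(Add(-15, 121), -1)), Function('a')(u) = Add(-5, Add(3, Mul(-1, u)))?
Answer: Rational(-106, 17) ≈ -6.2353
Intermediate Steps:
Function('a')(u) = Add(-2, Mul(-1, u))
h = -31 (h = Add(110, Mul(Add(-2, Mul(-1, -1)), 141)) = Add(110, Mul(Add(-2, 1), 141)) = Add(110, Mul(-1, 141)) = Add(110, -141) = -31)
Function('q')(w, A) = Add(Mul(Rational(1, 106), A), Mul(Rational(1, 106), w)) (Function('q')(w, A) = Mul(Add(A, w), Pow(106, -1)) = Mul(Add(A, w), Rational(1, 106)) = Add(Mul(Rational(1, 106), A), Mul(Rational(1, 106), w)))
Mul(h, Pow(Function('q')(225, 302), -1)) = Mul(-31, Pow(Add(Mul(Rational(1, 106), 302), Mul(Rational(1, 106), 225)), -1)) = Mul(-31, Pow(Add(Rational(151, 53), Rational(225, 106)), -1)) = Mul(-31, Pow(Rational(527, 106), -1)) = Mul(-31, Rational(106, 527)) = Rational(-106, 17)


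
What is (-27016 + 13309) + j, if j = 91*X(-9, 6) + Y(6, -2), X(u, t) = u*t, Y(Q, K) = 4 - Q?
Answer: -18623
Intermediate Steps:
X(u, t) = t*u
j = -4916 (j = 91*(6*(-9)) + (4 - 1*6) = 91*(-54) + (4 - 6) = -4914 - 2 = -4916)
(-27016 + 13309) + j = (-27016 + 13309) - 4916 = -13707 - 4916 = -18623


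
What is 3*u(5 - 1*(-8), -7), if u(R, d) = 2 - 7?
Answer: -15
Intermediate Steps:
u(R, d) = -5
3*u(5 - 1*(-8), -7) = 3*(-5) = -15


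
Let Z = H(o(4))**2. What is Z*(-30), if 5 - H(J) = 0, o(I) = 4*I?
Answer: -750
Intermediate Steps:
H(J) = 5 (H(J) = 5 - 1*0 = 5 + 0 = 5)
Z = 25 (Z = 5**2 = 25)
Z*(-30) = 25*(-30) = -750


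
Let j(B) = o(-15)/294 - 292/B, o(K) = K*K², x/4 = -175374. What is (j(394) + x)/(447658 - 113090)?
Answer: -13543317709/6459169808 ≈ -2.0968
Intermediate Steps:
x = -701496 (x = 4*(-175374) = -701496)
o(K) = K³
j(B) = -1125/98 - 292/B (j(B) = (-15)³/294 - 292/B = -3375*1/294 - 292/B = -1125/98 - 292/B)
(j(394) + x)/(447658 - 113090) = ((-1125/98 - 292/394) - 701496)/(447658 - 113090) = ((-1125/98 - 292*1/394) - 701496)/334568 = ((-1125/98 - 146/197) - 701496)*(1/334568) = (-235933/19306 - 701496)*(1/334568) = -13543317709/19306*1/334568 = -13543317709/6459169808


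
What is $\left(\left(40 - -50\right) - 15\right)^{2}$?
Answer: $5625$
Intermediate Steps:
$\left(\left(40 - -50\right) - 15\right)^{2} = \left(\left(40 + 50\right) - 15\right)^{2} = \left(90 - 15\right)^{2} = 75^{2} = 5625$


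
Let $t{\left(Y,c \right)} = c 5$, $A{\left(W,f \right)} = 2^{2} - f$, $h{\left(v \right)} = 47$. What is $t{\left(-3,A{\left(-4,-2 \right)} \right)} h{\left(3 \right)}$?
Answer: $1410$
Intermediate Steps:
$A{\left(W,f \right)} = 4 - f$
$t{\left(Y,c \right)} = 5 c$
$t{\left(-3,A{\left(-4,-2 \right)} \right)} h{\left(3 \right)} = 5 \left(4 - -2\right) 47 = 5 \left(4 + 2\right) 47 = 5 \cdot 6 \cdot 47 = 30 \cdot 47 = 1410$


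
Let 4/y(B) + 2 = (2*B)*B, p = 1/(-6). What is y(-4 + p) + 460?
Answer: 271012/589 ≈ 460.12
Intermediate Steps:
p = -⅙ ≈ -0.16667
y(B) = 4/(-2 + 2*B²) (y(B) = 4/(-2 + (2*B)*B) = 4/(-2 + 2*B²))
y(-4 + p) + 460 = 2/(-1 + (-4 - ⅙)²) + 460 = 2/(-1 + (-25/6)²) + 460 = 2/(-1 + 625/36) + 460 = 2/(589/36) + 460 = 2*(36/589) + 460 = 72/589 + 460 = 271012/589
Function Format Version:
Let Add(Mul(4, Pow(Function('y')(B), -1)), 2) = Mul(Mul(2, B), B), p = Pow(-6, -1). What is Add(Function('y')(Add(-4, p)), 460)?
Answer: Rational(271012, 589) ≈ 460.12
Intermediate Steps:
p = Rational(-1, 6) ≈ -0.16667
Function('y')(B) = Mul(4, Pow(Add(-2, Mul(2, Pow(B, 2))), -1)) (Function('y')(B) = Mul(4, Pow(Add(-2, Mul(Mul(2, B), B)), -1)) = Mul(4, Pow(Add(-2, Mul(2, Pow(B, 2))), -1)))
Add(Function('y')(Add(-4, p)), 460) = Add(Mul(2, Pow(Add(-1, Pow(Add(-4, Rational(-1, 6)), 2)), -1)), 460) = Add(Mul(2, Pow(Add(-1, Pow(Rational(-25, 6), 2)), -1)), 460) = Add(Mul(2, Pow(Add(-1, Rational(625, 36)), -1)), 460) = Add(Mul(2, Pow(Rational(589, 36), -1)), 460) = Add(Mul(2, Rational(36, 589)), 460) = Add(Rational(72, 589), 460) = Rational(271012, 589)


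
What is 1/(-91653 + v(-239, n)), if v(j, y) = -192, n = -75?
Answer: -1/91845 ≈ -1.0888e-5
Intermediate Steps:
1/(-91653 + v(-239, n)) = 1/(-91653 - 192) = 1/(-91845) = -1/91845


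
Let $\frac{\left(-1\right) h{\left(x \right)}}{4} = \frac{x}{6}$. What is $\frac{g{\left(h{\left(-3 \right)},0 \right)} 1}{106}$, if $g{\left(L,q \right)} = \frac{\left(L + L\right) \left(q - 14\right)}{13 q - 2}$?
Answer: $\frac{14}{53} \approx 0.26415$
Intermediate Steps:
$h{\left(x \right)} = - \frac{2 x}{3}$ ($h{\left(x \right)} = - 4 \frac{x}{6} = - \frac{2 x}{3}$)
$g{\left(L,q \right)} = \frac{2 L \left(-14 + q\right)}{-2 + 13 q}$
$\frac{g{\left(h{\left(-3 \right)},0 \right)} 1}{106} = \frac{\frac{2 \left(\left(- \frac{2}{3}\right) \left(-3\right)\right) \left(-14 + 0\right)}{-2 + 13 \cdot 0} \cdot 1}{106} = 2 \cdot 2 \frac{1}{-2 + 0} \left(-14\right) 1 \cdot \frac{1}{106} = 2 \cdot 2 \frac{1}{-2} \left(-14\right) 1 \cdot \frac{1}{106} = 2 \cdot 2 \left(- \frac{1}{2}\right) \left(-14\right) 1 \cdot \frac{1}{106} = 28 \cdot 1 \cdot \frac{1}{106} = 28 \cdot \frac{1}{106} = \frac{14}{53}$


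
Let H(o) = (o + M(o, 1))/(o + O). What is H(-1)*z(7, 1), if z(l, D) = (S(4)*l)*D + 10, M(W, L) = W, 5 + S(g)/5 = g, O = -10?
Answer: -50/11 ≈ -4.5455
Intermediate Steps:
S(g) = -25 + 5*g
z(l, D) = 10 - 5*D*l (z(l, D) = ((-25 + 5*4)*l)*D + 10 = ((-25 + 20)*l)*D + 10 = (-5*l)*D + 10 = -5*D*l + 10 = 10 - 5*D*l)
H(o) = 2*o/(-10 + o) (H(o) = (o + o)/(o - 10) = (2*o)/(-10 + o) = 2*o/(-10 + o))
H(-1)*z(7, 1) = (2*(-1)/(-10 - 1))*(10 - 5*1*7) = (2*(-1)/(-11))*(10 - 35) = (2*(-1)*(-1/11))*(-25) = (2/11)*(-25) = -50/11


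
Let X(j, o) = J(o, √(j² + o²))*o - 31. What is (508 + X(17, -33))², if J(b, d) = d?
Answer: 1728171 - 31482*√1378 ≈ 5.5951e+5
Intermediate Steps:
X(j, o) = -31 + o*√(j² + o²) (X(j, o) = √(j² + o²)*o - 31 = o*√(j² + o²) - 31 = -31 + o*√(j² + o²))
(508 + X(17, -33))² = (508 + (-31 - 33*√(17² + (-33)²)))² = (508 + (-31 - 33*√(289 + 1089)))² = (508 + (-31 - 33*√1378))² = (477 - 33*√1378)²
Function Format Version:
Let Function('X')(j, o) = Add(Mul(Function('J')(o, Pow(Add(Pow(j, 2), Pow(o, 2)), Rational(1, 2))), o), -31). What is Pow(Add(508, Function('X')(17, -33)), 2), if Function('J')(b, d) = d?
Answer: Add(1728171, Mul(-31482, Pow(1378, Rational(1, 2)))) ≈ 5.5951e+5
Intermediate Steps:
Function('X')(j, o) = Add(-31, Mul(o, Pow(Add(Pow(j, 2), Pow(o, 2)), Rational(1, 2)))) (Function('X')(j, o) = Add(Mul(Pow(Add(Pow(j, 2), Pow(o, 2)), Rational(1, 2)), o), -31) = Add(Mul(o, Pow(Add(Pow(j, 2), Pow(o, 2)), Rational(1, 2))), -31) = Add(-31, Mul(o, Pow(Add(Pow(j, 2), Pow(o, 2)), Rational(1, 2)))))
Pow(Add(508, Function('X')(17, -33)), 2) = Pow(Add(508, Add(-31, Mul(-33, Pow(Add(Pow(17, 2), Pow(-33, 2)), Rational(1, 2))))), 2) = Pow(Add(508, Add(-31, Mul(-33, Pow(Add(289, 1089), Rational(1, 2))))), 2) = Pow(Add(508, Add(-31, Mul(-33, Pow(1378, Rational(1, 2))))), 2) = Pow(Add(477, Mul(-33, Pow(1378, Rational(1, 2)))), 2)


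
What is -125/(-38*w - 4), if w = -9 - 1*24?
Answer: -1/10 ≈ -0.10000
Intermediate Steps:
w = -33 (w = -9 - 24 = -33)
-125/(-38*w - 4) = -125/(-38*(-33) - 4) = -125/(1254 - 4) = -125/1250 = -125*1/1250 = -1/10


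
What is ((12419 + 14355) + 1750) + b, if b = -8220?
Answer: 20304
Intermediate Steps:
((12419 + 14355) + 1750) + b = ((12419 + 14355) + 1750) - 8220 = (26774 + 1750) - 8220 = 28524 - 8220 = 20304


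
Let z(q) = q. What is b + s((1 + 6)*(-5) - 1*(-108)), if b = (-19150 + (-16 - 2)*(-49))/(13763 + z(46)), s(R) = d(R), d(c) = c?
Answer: 989789/13809 ≈ 71.677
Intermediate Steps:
s(R) = R
b = -18268/13809 (b = (-19150 + (-16 - 2)*(-49))/(13763 + 46) = (-19150 - 18*(-49))/13809 = (-19150 + 882)*(1/13809) = -18268*1/13809 = -18268/13809 ≈ -1.3229)
b + s((1 + 6)*(-5) - 1*(-108)) = -18268/13809 + ((1 + 6)*(-5) - 1*(-108)) = -18268/13809 + (7*(-5) + 108) = -18268/13809 + (-35 + 108) = -18268/13809 + 73 = 989789/13809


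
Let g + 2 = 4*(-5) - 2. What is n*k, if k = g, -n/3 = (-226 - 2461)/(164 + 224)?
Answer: -48366/97 ≈ -498.62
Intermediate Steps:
n = 8061/388 (n = -3*(-226 - 2461)/(164 + 224) = -(-8061)/388 = -3*(-2687/388) = 8061/388 ≈ 20.776)
g = -24 (g = -2 + (4*(-5) - 2) = -2 + (-20 - 2) = -2 - 22 = -24)
k = -24
n*k = (8061/388)*(-24) = -48366/97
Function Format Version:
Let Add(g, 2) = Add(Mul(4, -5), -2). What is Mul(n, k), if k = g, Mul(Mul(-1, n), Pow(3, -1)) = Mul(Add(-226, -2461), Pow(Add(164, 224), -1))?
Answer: Rational(-48366, 97) ≈ -498.62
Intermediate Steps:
n = Rational(8061, 388) (n = Mul(-3, Mul(Add(-226, -2461), Pow(Add(164, 224), -1))) = Mul(-3, Mul(-2687, Pow(388, -1))) = Mul(-3, Mul(-2687, Rational(1, 388))) = Mul(-3, Rational(-2687, 388)) = Rational(8061, 388) ≈ 20.776)
g = -24 (g = Add(-2, Add(Mul(4, -5), -2)) = Add(-2, Add(-20, -2)) = Add(-2, -22) = -24)
k = -24
Mul(n, k) = Mul(Rational(8061, 388), -24) = Rational(-48366, 97)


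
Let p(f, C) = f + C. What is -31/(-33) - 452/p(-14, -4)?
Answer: 2579/99 ≈ 26.051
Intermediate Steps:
p(f, C) = C + f
-31/(-33) - 452/p(-14, -4) = -31/(-33) - 452/(-4 - 14) = -31*(-1/33) - 452/(-18) = 31/33 - 452*(-1/18) = 31/33 + 226/9 = 2579/99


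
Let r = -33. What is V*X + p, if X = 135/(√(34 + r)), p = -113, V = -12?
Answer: -1733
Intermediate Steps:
X = 135 (X = 135/(√(34 - 33)) = 135/(√1) = 135/1 = 135*1 = 135)
V*X + p = -12*135 - 113 = -1620 - 113 = -1733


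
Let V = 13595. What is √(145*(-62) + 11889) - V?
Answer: -13595 + √2899 ≈ -13541.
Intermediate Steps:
√(145*(-62) + 11889) - V = √(145*(-62) + 11889) - 1*13595 = √(-8990 + 11889) - 13595 = √2899 - 13595 = -13595 + √2899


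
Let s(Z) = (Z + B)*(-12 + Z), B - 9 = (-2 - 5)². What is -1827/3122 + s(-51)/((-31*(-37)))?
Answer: -496053/511562 ≈ -0.96968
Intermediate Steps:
B = 58 (B = 9 + (-2 - 5)² = 9 + (-7)² = 9 + 49 = 58)
s(Z) = (-12 + Z)*(58 + Z) (s(Z) = (Z + 58)*(-12 + Z) = (58 + Z)*(-12 + Z) = (-12 + Z)*(58 + Z))
-1827/3122 + s(-51)/((-31*(-37))) = -1827/3122 + (-696 + (-51)² + 46*(-51))/((-31*(-37))) = -1827*1/3122 + (-696 + 2601 - 2346)/1147 = -261/446 - 441*1/1147 = -261/446 - 441/1147 = -496053/511562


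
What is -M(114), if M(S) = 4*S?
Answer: -456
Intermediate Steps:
-M(114) = -4*114 = -1*456 = -456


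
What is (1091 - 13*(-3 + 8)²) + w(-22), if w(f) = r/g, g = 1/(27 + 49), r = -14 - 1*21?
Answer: -1894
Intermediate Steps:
r = -35 (r = -14 - 21 = -35)
g = 1/76 ≈ 0.013158
w(f) = -2660 (w(f) = -35/1/76 = -35*76 = -2660)
(1091 - 13*(-3 + 8)²) + w(-22) = (1091 - 13*(-3 + 8)²) - 2660 = (1091 - 13*5²) - 2660 = (1091 - 13*25) - 2660 = (1091 - 325) - 2660 = 766 - 2660 = -1894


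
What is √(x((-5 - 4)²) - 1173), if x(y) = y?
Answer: 2*I*√273 ≈ 33.045*I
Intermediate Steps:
√(x((-5 - 4)²) - 1173) = √((-5 - 4)² - 1173) = √((-9)² - 1173) = √(81 - 1173) = √(-1092) = 2*I*√273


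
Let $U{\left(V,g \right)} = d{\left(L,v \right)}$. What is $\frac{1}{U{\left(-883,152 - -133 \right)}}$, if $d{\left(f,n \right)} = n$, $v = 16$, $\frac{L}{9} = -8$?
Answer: $\frac{1}{16} \approx 0.0625$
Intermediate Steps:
$L = -72$ ($L = 9 \left(-8\right) = -72$)
$U{\left(V,g \right)} = 16$
$\frac{1}{U{\left(-883,152 - -133 \right)}} = \frac{1}{16}$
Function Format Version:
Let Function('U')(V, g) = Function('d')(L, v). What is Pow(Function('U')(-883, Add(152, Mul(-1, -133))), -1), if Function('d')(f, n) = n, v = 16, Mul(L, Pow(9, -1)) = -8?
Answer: Rational(1, 16) ≈ 0.062500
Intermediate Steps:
L = -72 (L = Mul(9, -8) = -72)
Function('U')(V, g) = 16
Pow(Function('U')(-883, Add(152, Mul(-1, -133))), -1) = Pow(16, -1) = Rational(1, 16)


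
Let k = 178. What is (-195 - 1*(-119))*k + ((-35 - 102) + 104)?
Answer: -13561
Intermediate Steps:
(-195 - 1*(-119))*k + ((-35 - 102) + 104) = (-195 - 1*(-119))*178 + ((-35 - 102) + 104) = (-195 + 119)*178 + (-137 + 104) = -76*178 - 33 = -13528 - 33 = -13561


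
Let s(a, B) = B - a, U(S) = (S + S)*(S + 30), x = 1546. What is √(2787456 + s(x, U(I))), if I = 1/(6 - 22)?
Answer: √713192002/16 ≈ 1669.1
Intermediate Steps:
I = -1/16 (I = 1/(-16) = -1/16 ≈ -0.062500)
U(S) = 2*S*(30 + S) (U(S) = (2*S)*(30 + S) = 2*S*(30 + S))
√(2787456 + s(x, U(I))) = √(2787456 + (2*(-1/16)*(30 - 1/16) - 1*1546)) = √(2787456 + (2*(-1/16)*(479/16) - 1546)) = √(2787456 + (-479/128 - 1546)) = √(2787456 - 198367/128) = √(356596001/128) = √713192002/16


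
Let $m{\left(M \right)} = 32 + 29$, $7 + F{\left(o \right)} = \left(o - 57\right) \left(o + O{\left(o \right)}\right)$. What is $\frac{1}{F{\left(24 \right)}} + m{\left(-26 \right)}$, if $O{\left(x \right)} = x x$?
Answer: $\frac{1208226}{19807} \approx 61.0$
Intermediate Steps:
$O{\left(x \right)} = x^{2}$
$F{\left(o \right)} = -7 + \left(-57 + o\right) \left(o + o^{2}\right)$ ($F{\left(o \right)} = -7 + \left(o - 57\right) \left(o + o^{2}\right) = -7 + \left(-57 + o\right) \left(o + o^{2}\right)$)
$m{\left(M \right)} = 61$
$\frac{1}{F{\left(24 \right)}} + m{\left(-26 \right)} = \frac{1}{-7 + 24^{3} - 1368 - 56 \cdot 24^{2}} + 61 = \frac{1}{-7 + 13824 - 1368 - 32256} + 61 = \frac{1}{-19807} + 61 = - \frac{1}{19807} + 61 = \frac{1208226}{19807}$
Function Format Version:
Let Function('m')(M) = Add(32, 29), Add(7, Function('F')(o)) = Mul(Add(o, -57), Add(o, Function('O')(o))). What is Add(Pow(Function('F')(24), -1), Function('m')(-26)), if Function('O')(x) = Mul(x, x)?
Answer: Rational(1208226, 19807) ≈ 61.000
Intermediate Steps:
Function('O')(x) = Pow(x, 2)
Function('F')(o) = Add(-7, Mul(Add(-57, o), Add(o, Pow(o, 2)))) (Function('F')(o) = Add(-7, Mul(Add(o, -57), Add(o, Pow(o, 2)))) = Add(-7, Mul(Add(-57, o), Add(o, Pow(o, 2)))))
Function('m')(M) = 61
Add(Pow(Function('F')(24), -1), Function('m')(-26)) = Add(Pow(Add(-7, Pow(24, 3), Mul(-57, 24), Mul(-56, Pow(24, 2))), -1), 61) = Add(Pow(Add(-7, 13824, -1368, Mul(-56, 576)), -1), 61) = Add(Pow(Add(-7, 13824, -1368, -32256), -1), 61) = Add(Pow(-19807, -1), 61) = Add(Rational(-1, 19807), 61) = Rational(1208226, 19807)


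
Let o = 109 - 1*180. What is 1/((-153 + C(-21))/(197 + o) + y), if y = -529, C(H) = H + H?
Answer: -42/22283 ≈ -0.0018848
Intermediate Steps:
o = -71 (o = 109 - 180 = -71)
C(H) = 2*H
1/((-153 + C(-21))/(197 + o) + y) = 1/((-153 + 2*(-21))/(197 - 71) - 529) = 1/((-153 - 42)/126 - 529) = 1/(-195*1/126 - 529) = 1/(-65/42 - 529) = 1/(-22283/42) = -42/22283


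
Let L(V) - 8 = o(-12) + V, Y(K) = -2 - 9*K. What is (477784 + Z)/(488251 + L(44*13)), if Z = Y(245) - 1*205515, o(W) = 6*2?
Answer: 270062/488843 ≈ 0.55245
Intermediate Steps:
o(W) = 12
Z = -207722 (Z = (-2 - 9*245) - 1*205515 = (-2 - 2205) - 205515 = -2207 - 205515 = -207722)
L(V) = 20 + V (L(V) = 8 + (12 + V) = 20 + V)
(477784 + Z)/(488251 + L(44*13)) = (477784 - 207722)/(488251 + (20 + 44*13)) = 270062/(488251 + (20 + 572)) = 270062/(488251 + 592) = 270062/488843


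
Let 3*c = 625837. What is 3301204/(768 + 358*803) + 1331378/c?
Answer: 1608646390088/90196254277 ≈ 17.835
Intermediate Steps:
c = 625837/3 (c = (1/3)*625837 = 625837/3 ≈ 2.0861e+5)
3301204/(768 + 358*803) + 1331378/c = 3301204/(768 + 358*803) + 1331378/(625837/3) = 3301204/(768 + 287474) + 1331378*(3/625837) = 3301204/288242 + 3994134/625837 = 3301204*(1/288242) + 3994134/625837 = 1650602/144121 + 3994134/625837 = 1608646390088/90196254277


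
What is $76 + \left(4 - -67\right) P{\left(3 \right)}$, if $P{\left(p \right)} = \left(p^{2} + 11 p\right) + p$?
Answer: $3271$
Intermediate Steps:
$P{\left(p \right)} = p^{2} + 12 p$
$76 + \left(4 - -67\right) P{\left(3 \right)} = 76 + \left(4 - -67\right) 3 \left(12 + 3\right) = 76 + \left(4 + 67\right) 3 \cdot 15 = 76 + 71 \cdot 45 = 76 + 3195 = 3271$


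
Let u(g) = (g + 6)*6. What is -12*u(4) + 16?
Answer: -704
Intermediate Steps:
u(g) = 36 + 6*g (u(g) = (6 + g)*6 = 36 + 6*g)
-12*u(4) + 16 = -12*(36 + 6*4) + 16 = -12*(36 + 24) + 16 = -12*60 + 16 = -720 + 16 = -704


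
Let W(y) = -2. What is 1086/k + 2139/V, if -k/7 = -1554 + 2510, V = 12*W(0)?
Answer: -1195021/13384 ≈ -89.287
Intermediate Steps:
V = -24 (V = 12*(-2) = -24)
k = -6692 (k = -7*(-1554 + 2510) = -7*956 = -6692)
1086/k + 2139/V = 1086/(-6692) + 2139/(-24) = 1086*(-1/6692) + 2139*(-1/24) = -543/3346 - 713/8 = -1195021/13384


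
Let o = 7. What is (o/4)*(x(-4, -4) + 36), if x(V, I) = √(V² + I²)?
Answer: 63 + 7*√2 ≈ 72.900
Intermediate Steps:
x(V, I) = √(I² + V²)
(o/4)*(x(-4, -4) + 36) = (7/4)*(√((-4)² + (-4)²) + 36) = (7*(¼))*(√(16 + 16) + 36) = 7*(√32 + 36)/4 = 7*(4*√2 + 36)/4 = 7*(36 + 4*√2)/4 = 63 + 7*√2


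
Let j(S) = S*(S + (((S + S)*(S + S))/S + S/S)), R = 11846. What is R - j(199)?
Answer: -186358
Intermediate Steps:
j(S) = S*(1 + 5*S) (j(S) = S*(S + (((2*S)*(2*S))/S + 1)) = S*(S + ((4*S**2)/S + 1)) = S*(S + (4*S + 1)) = S*(S + (1 + 4*S)) = S*(1 + 5*S))
R - j(199) = 11846 - 199*(1 + 5*199) = 11846 - 199*(1 + 995) = 11846 - 199*996 = 11846 - 1*198204 = 11846 - 198204 = -186358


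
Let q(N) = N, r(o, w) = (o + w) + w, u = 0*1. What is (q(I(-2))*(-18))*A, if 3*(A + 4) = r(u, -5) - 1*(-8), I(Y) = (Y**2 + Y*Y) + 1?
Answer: 756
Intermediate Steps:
u = 0
I(Y) = 1 + 2*Y**2 (I(Y) = (Y**2 + Y**2) + 1 = 2*Y**2 + 1 = 1 + 2*Y**2)
r(o, w) = o + 2*w
A = -14/3 (A = -4 + ((0 + 2*(-5)) - 1*(-8))/3 = -4 + ((0 - 10) + 8)/3 = -4 + (-10 + 8)/3 = -4 + (1/3)*(-2) = -4 - 2/3 = -14/3 ≈ -4.6667)
(q(I(-2))*(-18))*A = ((1 + 2*(-2)**2)*(-18))*(-14/3) = ((1 + 2*4)*(-18))*(-14/3) = ((1 + 8)*(-18))*(-14/3) = (9*(-18))*(-14/3) = -162*(-14/3) = 756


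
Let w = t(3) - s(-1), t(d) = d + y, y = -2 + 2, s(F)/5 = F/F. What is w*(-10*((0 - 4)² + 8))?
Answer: 480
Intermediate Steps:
s(F) = 5 (s(F) = 5*(F/F) = 5*1 = 5)
y = 0
t(d) = d (t(d) = d + 0 = d)
w = -2 (w = 3 - 1*5 = 3 - 5 = -2)
w*(-10*((0 - 4)² + 8)) = -(-20)*((0 - 4)² + 8) = -(-20)*((-4)² + 8) = -(-20)*(16 + 8) = -(-20)*24 = -2*(-240) = 480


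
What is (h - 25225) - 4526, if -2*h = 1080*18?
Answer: -39471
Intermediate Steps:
h = -9720 (h = -540*18 = -1/2*19440 = -9720)
(h - 25225) - 4526 = (-9720 - 25225) - 4526 = -34945 - 4526 = -39471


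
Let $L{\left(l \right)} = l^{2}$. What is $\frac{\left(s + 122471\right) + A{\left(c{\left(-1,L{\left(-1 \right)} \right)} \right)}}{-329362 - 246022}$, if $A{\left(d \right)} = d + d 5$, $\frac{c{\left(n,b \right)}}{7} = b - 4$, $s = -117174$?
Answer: $- \frac{5171}{575384} \approx -0.008987$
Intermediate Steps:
$c{\left(n,b \right)} = -28 + 7 b$ ($c{\left(n,b \right)} = 7 \left(b - 4\right) = 7 \left(-4 + b\right) = -28 + 7 b$)
$A{\left(d \right)} = 6 d$ ($A{\left(d \right)} = d + 5 d = 6 d$)
$\frac{\left(s + 122471\right) + A{\left(c{\left(-1,L{\left(-1 \right)} \right)} \right)}}{-329362 - 246022} = \frac{\left(-117174 + 122471\right) + 6 \left(-28 + 7 \left(-1\right)^{2}\right)}{-329362 - 246022} = \frac{5297 + 6 \left(-28 + 7 \cdot 1\right)}{-575384} = \left(5297 + 6 \left(-28 + 7\right)\right) \left(- \frac{1}{575384}\right) = \left(5297 + 6 \left(-21\right)\right) \left(- \frac{1}{575384}\right) = \left(5297 - 126\right) \left(- \frac{1}{575384}\right) = 5171 \left(- \frac{1}{575384}\right) = - \frac{5171}{575384}$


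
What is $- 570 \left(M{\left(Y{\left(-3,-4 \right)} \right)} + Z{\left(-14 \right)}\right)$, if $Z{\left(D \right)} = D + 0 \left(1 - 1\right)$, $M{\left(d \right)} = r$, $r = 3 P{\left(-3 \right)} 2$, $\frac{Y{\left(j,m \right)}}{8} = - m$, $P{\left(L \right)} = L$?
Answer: $18240$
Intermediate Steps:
$Y{\left(j,m \right)} = - 8 m$ ($Y{\left(j,m \right)} = 8 \left(- m\right) = - 8 m$)
$r = -18$ ($r = 3 \left(-3\right) 2 = \left(-9\right) 2 = -18$)
$M{\left(d \right)} = -18$
$Z{\left(D \right)} = D$ ($Z{\left(D \right)} = D + 0 \cdot 0 = D + 0 = D$)
$- 570 \left(M{\left(Y{\left(-3,-4 \right)} \right)} + Z{\left(-14 \right)}\right) = - 570 \left(-18 - 14\right) = \left(-570\right) \left(-32\right) = 18240$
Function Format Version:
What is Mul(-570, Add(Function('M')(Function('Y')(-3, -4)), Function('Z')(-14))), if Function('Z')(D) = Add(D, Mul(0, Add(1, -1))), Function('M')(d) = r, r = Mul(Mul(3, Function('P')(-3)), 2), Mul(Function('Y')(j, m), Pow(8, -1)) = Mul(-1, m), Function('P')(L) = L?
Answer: 18240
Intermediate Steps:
Function('Y')(j, m) = Mul(-8, m) (Function('Y')(j, m) = Mul(8, Mul(-1, m)) = Mul(-8, m))
r = -18 (r = Mul(Mul(3, -3), 2) = Mul(-9, 2) = -18)
Function('M')(d) = -18
Function('Z')(D) = D (Function('Z')(D) = Add(D, Mul(0, 0)) = Add(D, 0) = D)
Mul(-570, Add(Function('M')(Function('Y')(-3, -4)), Function('Z')(-14))) = Mul(-570, Add(-18, -14)) = Mul(-570, -32) = 18240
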